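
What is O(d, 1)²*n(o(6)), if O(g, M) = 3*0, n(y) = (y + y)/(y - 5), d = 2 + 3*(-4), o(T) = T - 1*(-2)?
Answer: 0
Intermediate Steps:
o(T) = 2 + T (o(T) = T + 2 = 2 + T)
d = -10 (d = 2 - 12 = -10)
n(y) = 2*y/(-5 + y) (n(y) = (2*y)/(-5 + y) = 2*y/(-5 + y))
O(g, M) = 0
O(d, 1)²*n(o(6)) = 0²*(2*(2 + 6)/(-5 + (2 + 6))) = 0*(2*8/(-5 + 8)) = 0*(2*8/3) = 0*(2*8*(⅓)) = 0*(16/3) = 0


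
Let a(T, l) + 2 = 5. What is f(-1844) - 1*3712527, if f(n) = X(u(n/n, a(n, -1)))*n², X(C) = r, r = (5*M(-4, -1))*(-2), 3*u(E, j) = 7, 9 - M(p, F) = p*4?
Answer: -853796527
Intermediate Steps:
a(T, l) = 3 (a(T, l) = -2 + 5 = 3)
M(p, F) = 9 - 4*p (M(p, F) = 9 - p*4 = 9 - 4*p)
u(E, j) = 7/3 (u(E, j) = (⅓)*7 = 7/3)
r = -250 (r = (5*(9 - 4*(-4)))*(-2) = (5*(9 + 16))*(-2) = (5*25)*(-2) = 125*(-2) = -250)
X(C) = -250
f(n) = -250*n²
f(-1844) - 1*3712527 = -250*(-1844)² - 1*3712527 = -250*3400336 - 3712527 = -850084000 - 3712527 = -853796527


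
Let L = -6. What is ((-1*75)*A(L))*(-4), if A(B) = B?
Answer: -1800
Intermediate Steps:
((-1*75)*A(L))*(-4) = (-1*75*(-6))*(-4) = -75*(-6)*(-4) = 450*(-4) = -1800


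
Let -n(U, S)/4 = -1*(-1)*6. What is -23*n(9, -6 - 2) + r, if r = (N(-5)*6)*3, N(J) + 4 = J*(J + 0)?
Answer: 930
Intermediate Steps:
n(U, S) = -24 (n(U, S) = -4*(-1*(-1))*6 = -4*6 = -24)
N(J) = -4 + J² (N(J) = -4 + J*(J + 0) = -4 + J*J = -4 + J²)
r = 378 (r = ((-4 + (-5)²)*6)*3 = ((-4 + 25)*6)*3 = (21*6)*3 = 126*3 = 378)
-23*n(9, -6 - 2) + r = -23*(-24) + 378 = 552 + 378 = 930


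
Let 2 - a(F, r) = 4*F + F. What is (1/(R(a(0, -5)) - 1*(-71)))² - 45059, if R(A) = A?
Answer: -240119410/5329 ≈ -45059.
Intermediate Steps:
a(F, r) = 2 - 5*F (a(F, r) = 2 - (4*F + F) = 2 - 5*F)
(1/(R(a(0, -5)) - 1*(-71)))² - 45059 = (1/((2 - 5*0) - 1*(-71)))² - 45059 = (1/((2 + 0) + 71))² - 45059 = (1/(2 + 71))² - 45059 = (1/73)² - 45059 = 1/5329 - 45059 = -240119410/5329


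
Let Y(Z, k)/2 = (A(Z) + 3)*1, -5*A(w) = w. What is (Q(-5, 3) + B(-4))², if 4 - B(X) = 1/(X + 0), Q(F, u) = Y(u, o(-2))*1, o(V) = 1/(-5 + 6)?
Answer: 32761/400 ≈ 81.902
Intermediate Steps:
o(V) = 1 (o(V) = 1/1 = 1)
A(w) = -w/5
Y(Z, k) = 6 - 2*Z/5 (Y(Z, k) = 2*((-Z/5 + 3)*1) = 2*((3 - Z/5)*1) = 2*(3 - Z/5) = 6 - 2*Z/5)
Q(F, u) = 6 - 2*u/5 (Q(F, u) = (6 - 2*u/5)*1 = 6 - 2*u/5)
B(X) = 4 - 1/X (B(X) = 4 - 1/(X + 0) = 4 - 1/X)
(Q(-5, 3) + B(-4))² = ((6 - ⅖*3) + (4 - 1/(-4)))² = ((6 - 6/5) + (4 - 1*(-¼)))² = (24/5 + (4 + ¼))² = (24/5 + 17/4)² = (181/20)² = 32761/400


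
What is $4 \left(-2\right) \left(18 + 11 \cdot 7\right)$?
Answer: $-760$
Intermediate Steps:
$4 \left(-2\right) \left(18 + 11 \cdot 7\right) = - 8 \left(18 + 77\right) = \left(-8\right) 95 = -760$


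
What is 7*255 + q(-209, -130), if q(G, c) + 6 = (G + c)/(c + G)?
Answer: 1780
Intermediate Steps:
q(G, c) = -5 (q(G, c) = -6 + (G + c)/(c + G) = -6 + (G + c)/(G + c) = -6 + 1 = -5)
7*255 + q(-209, -130) = 7*255 - 5 = 1785 - 5 = 1780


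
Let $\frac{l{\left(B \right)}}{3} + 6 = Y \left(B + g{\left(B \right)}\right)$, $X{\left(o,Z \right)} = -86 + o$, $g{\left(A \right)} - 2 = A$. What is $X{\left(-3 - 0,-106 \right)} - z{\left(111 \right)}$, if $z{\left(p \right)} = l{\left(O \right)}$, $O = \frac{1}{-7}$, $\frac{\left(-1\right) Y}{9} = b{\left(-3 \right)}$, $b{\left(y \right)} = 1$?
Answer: $- \frac{173}{7} \approx -24.714$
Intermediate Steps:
$g{\left(A \right)} = 2 + A$
$Y = -9$ ($Y = \left(-9\right) 1 = -9$)
$O = - \frac{1}{7} \approx -0.14286$
$l{\left(B \right)} = -72 - 54 B$ ($l{\left(B \right)} = -18 + 3 \left(- 9 \left(B + \left(2 + B\right)\right)\right) = -18 + 3 \left(- 9 \left(2 + 2 B\right)\right) = -18 + 3 \left(-18 - 18 B\right) = -18 - \left(54 + 54 B\right) = -72 - 54 B$)
$z{\left(p \right)} = - \frac{450}{7}$ ($z{\left(p \right)} = -72 - - \frac{54}{7} = -72 + \frac{54}{7} = - \frac{450}{7}$)
$X{\left(-3 - 0,-106 \right)} - z{\left(111 \right)} = \left(-86 - 3\right) - - \frac{450}{7} = \left(-86 + \left(-3 + 0\right)\right) + \frac{450}{7} = \left(-86 - 3\right) + \frac{450}{7} = -89 + \frac{450}{7} = - \frac{173}{7}$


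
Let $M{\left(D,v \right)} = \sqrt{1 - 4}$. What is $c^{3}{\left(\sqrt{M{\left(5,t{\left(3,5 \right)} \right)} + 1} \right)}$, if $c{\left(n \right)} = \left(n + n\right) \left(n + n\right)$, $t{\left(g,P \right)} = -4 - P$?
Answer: $-512$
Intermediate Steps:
$M{\left(D,v \right)} = i \sqrt{3}$ ($M{\left(D,v \right)} = \sqrt{-3} = i \sqrt{3}$)
$c{\left(n \right)} = 4 n^{2}$ ($c{\left(n \right)} = 2 n 2 n = 4 n^{2}$)
$c^{3}{\left(\sqrt{M{\left(5,t{\left(3,5 \right)} \right)} + 1} \right)} = \left(4 \left(\sqrt{i \sqrt{3} + 1}\right)^{2}\right)^{3} = \left(4 \left(\sqrt{1 + i \sqrt{3}}\right)^{2}\right)^{3} = \left(4 \left(1 + i \sqrt{3}\right)\right)^{3} = \left(4 + 4 i \sqrt{3}\right)^{3}$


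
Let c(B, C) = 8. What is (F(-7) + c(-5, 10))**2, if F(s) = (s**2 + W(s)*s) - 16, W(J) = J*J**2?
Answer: 5963364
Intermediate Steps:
W(J) = J**3
F(s) = -16 + s**2 + s**4 (F(s) = (s**2 + s**3*s) - 16 = (s**2 + s**4) - 16 = -16 + s**2 + s**4)
(F(-7) + c(-5, 10))**2 = ((-16 + (-7)**2 + (-7)**4) + 8)**2 = ((-16 + 49 + 2401) + 8)**2 = (2434 + 8)**2 = 2442**2 = 5963364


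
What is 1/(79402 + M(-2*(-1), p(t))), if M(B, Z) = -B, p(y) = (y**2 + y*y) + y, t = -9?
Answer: 1/79400 ≈ 1.2594e-5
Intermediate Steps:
p(y) = y + 2*y**2 (p(y) = (y**2 + y**2) + y = 2*y**2 + y = y + 2*y**2)
1/(79402 + M(-2*(-1), p(t))) = 1/(79402 - (-2)*(-1)) = 1/(79402 - 1*2) = 1/(79402 - 2) = 1/79400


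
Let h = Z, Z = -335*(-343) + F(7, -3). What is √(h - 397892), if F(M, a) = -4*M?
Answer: 23*I*√535 ≈ 531.99*I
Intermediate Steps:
Z = 114877 (Z = -335*(-343) - 4*7 = 114905 - 28 = 114877)
h = 114877
√(h - 397892) = √(114877 - 397892) = √(-283015) = 23*I*√535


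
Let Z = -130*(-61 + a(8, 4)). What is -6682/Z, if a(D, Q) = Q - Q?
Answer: -257/305 ≈ -0.84262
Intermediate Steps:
a(D, Q) = 0
Z = 7930 (Z = -130*(-61 + 0) = -130*(-61) = 7930)
-6682/Z = -6682/7930 = -6682*1/7930 = -257/305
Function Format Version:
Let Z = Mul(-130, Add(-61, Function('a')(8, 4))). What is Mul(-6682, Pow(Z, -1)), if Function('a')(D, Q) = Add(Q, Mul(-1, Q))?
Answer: Rational(-257, 305) ≈ -0.84262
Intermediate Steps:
Function('a')(D, Q) = 0
Z = 7930 (Z = Mul(-130, Add(-61, 0)) = Mul(-130, -61) = 7930)
Mul(-6682, Pow(Z, -1)) = Mul(-6682, Pow(7930, -1)) = Mul(-6682, Rational(1, 7930)) = Rational(-257, 305)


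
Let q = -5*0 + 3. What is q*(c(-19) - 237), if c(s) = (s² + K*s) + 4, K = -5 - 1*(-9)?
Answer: 156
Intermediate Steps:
K = 4 (K = -5 + 9 = 4)
q = 3 (q = 0 + 3 = 3)
c(s) = 4 + s² + 4*s (c(s) = (s² + 4*s) + 4 = 4 + s² + 4*s)
q*(c(-19) - 237) = 3*((4 + (-19)² + 4*(-19)) - 237) = 3*((4 + 361 - 76) - 237) = 3*(289 - 237) = 3*52 = 156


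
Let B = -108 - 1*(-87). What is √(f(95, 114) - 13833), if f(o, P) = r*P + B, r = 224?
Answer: 3*√1298 ≈ 108.08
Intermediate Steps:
B = -21 (B = -108 + 87 = -21)
f(o, P) = -21 + 224*P (f(o, P) = 224*P - 21 = -21 + 224*P)
√(f(95, 114) - 13833) = √((-21 + 224*114) - 13833) = √((-21 + 25536) - 13833) = √(25515 - 13833) = √11682 = 3*√1298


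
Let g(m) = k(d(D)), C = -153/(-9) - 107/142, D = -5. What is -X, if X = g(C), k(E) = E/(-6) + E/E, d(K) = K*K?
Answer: 19/6 ≈ 3.1667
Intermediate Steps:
C = 2307/142 (C = -153*(-1/9) - 107*1/142 = 17 - 107/142 = 2307/142 ≈ 16.246)
d(K) = K**2
k(E) = 1 - E/6 (k(E) = E*(-1/6) + 1 = -E/6 + 1 = 1 - E/6)
g(m) = -19/6 (g(m) = 1 - 1/6*(-5)**2 = 1 - 1/6*25 = 1 - 25/6 = -19/6)
X = -19/6 ≈ -3.1667
-X = -1*(-19/6) = 19/6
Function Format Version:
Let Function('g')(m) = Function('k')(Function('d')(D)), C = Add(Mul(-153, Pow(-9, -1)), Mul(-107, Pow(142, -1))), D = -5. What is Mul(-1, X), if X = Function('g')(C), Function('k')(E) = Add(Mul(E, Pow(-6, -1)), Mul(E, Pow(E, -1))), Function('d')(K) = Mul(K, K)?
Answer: Rational(19, 6) ≈ 3.1667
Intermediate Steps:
C = Rational(2307, 142) (C = Add(Mul(-153, Rational(-1, 9)), Mul(-107, Rational(1, 142))) = Add(17, Rational(-107, 142)) = Rational(2307, 142) ≈ 16.246)
Function('d')(K) = Pow(K, 2)
Function('k')(E) = Add(1, Mul(Rational(-1, 6), E)) (Function('k')(E) = Add(Mul(E, Rational(-1, 6)), 1) = Add(Mul(Rational(-1, 6), E), 1) = Add(1, Mul(Rational(-1, 6), E)))
Function('g')(m) = Rational(-19, 6) (Function('g')(m) = Add(1, Mul(Rational(-1, 6), Pow(-5, 2))) = Add(1, Mul(Rational(-1, 6), 25)) = Add(1, Rational(-25, 6)) = Rational(-19, 6))
X = Rational(-19, 6) ≈ -3.1667
Mul(-1, X) = Mul(-1, Rational(-19, 6)) = Rational(19, 6)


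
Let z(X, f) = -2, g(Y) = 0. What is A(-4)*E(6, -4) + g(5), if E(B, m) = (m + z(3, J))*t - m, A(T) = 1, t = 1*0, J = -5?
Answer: 4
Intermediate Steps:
t = 0
E(B, m) = -m (E(B, m) = (m - 2)*0 - m = (-2 + m)*0 - m = 0 - m = -m)
A(-4)*E(6, -4) + g(5) = 1*(-1*(-4)) + 0 = 1*4 + 0 = 4 + 0 = 4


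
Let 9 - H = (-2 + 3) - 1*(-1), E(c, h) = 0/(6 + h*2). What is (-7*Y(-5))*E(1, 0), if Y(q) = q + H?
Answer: 0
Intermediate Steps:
E(c, h) = 0 (E(c, h) = 0/(6 + 2*h) = 0)
H = 7 (H = 9 - ((-2 + 3) - 1*(-1)) = 9 - (1 + 1) = 9 - 1*2 = 9 - 2 = 7)
Y(q) = 7 + q (Y(q) = q + 7 = 7 + q)
(-7*Y(-5))*E(1, 0) = -7*(7 - 5)*0 = -7*2*0 = -14*0 = 0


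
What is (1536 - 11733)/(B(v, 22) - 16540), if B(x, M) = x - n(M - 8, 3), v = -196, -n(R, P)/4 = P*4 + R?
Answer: 103/168 ≈ 0.61310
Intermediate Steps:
n(R, P) = -16*P - 4*R (n(R, P) = -4*(P*4 + R) = -4*(4*P + R) = -4*(R + 4*P) = -16*P - 4*R)
B(x, M) = 16 + x + 4*M (B(x, M) = x - (-16*3 - 4*(M - 8)) = x - (-48 - 4*(-8 + M)) = x - (-48 + (32 - 4*M)) = x - (-16 - 4*M) = x + (16 + 4*M) = 16 + x + 4*M)
(1536 - 11733)/(B(v, 22) - 16540) = (1536 - 11733)/((16 - 196 + 4*22) - 16540) = -10197/((16 - 196 + 88) - 16540) = -10197/(-92 - 16540) = -10197/(-16632) = -10197*(-1/16632) = 103/168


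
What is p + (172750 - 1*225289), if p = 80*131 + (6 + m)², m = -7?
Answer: -42058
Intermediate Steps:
p = 10481 (p = 80*131 + (6 - 7)² = 10480 + (-1)² = 10480 + 1 = 10481)
p + (172750 - 1*225289) = 10481 + (172750 - 1*225289) = 10481 + (172750 - 225289) = 10481 - 52539 = -42058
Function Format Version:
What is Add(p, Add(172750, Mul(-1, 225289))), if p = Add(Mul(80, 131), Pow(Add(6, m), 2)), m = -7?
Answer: -42058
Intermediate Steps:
p = 10481 (p = Add(Mul(80, 131), Pow(Add(6, -7), 2)) = Add(10480, Pow(-1, 2)) = Add(10480, 1) = 10481)
Add(p, Add(172750, Mul(-1, 225289))) = Add(10481, Add(172750, Mul(-1, 225289))) = Add(10481, Add(172750, -225289)) = Add(10481, -52539) = -42058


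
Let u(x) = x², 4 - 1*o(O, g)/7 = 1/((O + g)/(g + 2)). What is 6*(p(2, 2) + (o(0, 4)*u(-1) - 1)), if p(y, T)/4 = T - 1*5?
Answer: 27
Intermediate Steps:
p(y, T) = -20 + 4*T (p(y, T) = 4*(T - 1*5) = 4*(T - 5) = 4*(-5 + T) = -20 + 4*T)
o(O, g) = 28 - 7*(2 + g)/(O + g) (o(O, g) = 28 - 7*(g + 2)/(O + g) = 28 - 7*(2 + g)/(O + g))
6*(p(2, 2) + (o(0, 4)*u(-1) - 1)) = 6*((-20 + 4*2) + ((7*(-2 + 3*4 + 4*0)/(0 + 4))*(-1)² - 1)) = 6*((-20 + 8) + ((7*(-2 + 12 + 0)/4)*1 - 1)) = 6*(-12 + ((7*(¼)*10)*1 - 1)) = 6*(-12 + ((35/2)*1 - 1)) = 6*(-12 + (35/2 - 1)) = 6*(-12 + 33/2) = 6*(9/2) = 27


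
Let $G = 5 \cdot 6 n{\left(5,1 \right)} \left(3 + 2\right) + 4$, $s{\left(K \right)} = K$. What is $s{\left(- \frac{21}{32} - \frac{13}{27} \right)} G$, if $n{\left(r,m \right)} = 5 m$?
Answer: $- \frac{370591}{432} \approx -857.85$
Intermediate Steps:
$G = 754$ ($G = 5 \cdot 6 \cdot 5 \cdot 1 \left(3 + 2\right) + 4 = 30 \cdot 5 \cdot 5 + 4 = 30 \cdot 25 + 4 = 750 + 4 = 754$)
$s{\left(- \frac{21}{32} - \frac{13}{27} \right)} G = \left(- \frac{21}{32} - \frac{13}{27}\right) 754 = \left(- \frac{983}{864}\right) 754 = - \frac{370591}{432}$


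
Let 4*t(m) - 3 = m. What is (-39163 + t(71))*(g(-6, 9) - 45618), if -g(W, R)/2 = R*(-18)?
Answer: 1773010983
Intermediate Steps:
t(m) = 3/4 + m/4
g(W, R) = 36*R (g(W, R) = -2*R*(-18) = -(-36)*R = 36*R)
(-39163 + t(71))*(g(-6, 9) - 45618) = (-39163 + (3/4 + (1/4)*71))*(36*9 - 45618) = (-39163 + (3/4 + 71/4))*(324 - 45618) = (-39163 + 37/2)*(-45294) = -78289/2*(-45294) = 1773010983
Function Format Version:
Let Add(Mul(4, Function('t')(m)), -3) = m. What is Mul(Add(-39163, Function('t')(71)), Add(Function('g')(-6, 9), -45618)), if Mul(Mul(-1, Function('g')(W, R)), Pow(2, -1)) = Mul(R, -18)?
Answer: 1773010983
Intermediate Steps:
Function('t')(m) = Add(Rational(3, 4), Mul(Rational(1, 4), m))
Function('g')(W, R) = Mul(36, R) (Function('g')(W, R) = Mul(-2, Mul(R, -18)) = Mul(-2, Mul(-18, R)) = Mul(36, R))
Mul(Add(-39163, Function('t')(71)), Add(Function('g')(-6, 9), -45618)) = Mul(Add(-39163, Add(Rational(3, 4), Mul(Rational(1, 4), 71))), Add(Mul(36, 9), -45618)) = Mul(Add(-39163, Add(Rational(3, 4), Rational(71, 4))), Add(324, -45618)) = Mul(Add(-39163, Rational(37, 2)), -45294) = Mul(Rational(-78289, 2), -45294) = 1773010983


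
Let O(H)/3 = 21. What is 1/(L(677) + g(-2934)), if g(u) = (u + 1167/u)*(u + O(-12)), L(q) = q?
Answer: 326/2746658539 ≈ 1.1869e-7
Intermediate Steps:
O(H) = 63 (O(H) = 3*21 = 63)
g(u) = (63 + u)*(u + 1167/u) (g(u) = (u + 1167/u)*(u + 63) = (u + 1167/u)*(63 + u) = (63 + u)*(u + 1167/u))
1/(L(677) + g(-2934)) = 1/(677 + (1167 + (-2934)² + 63*(-2934) + 73521/(-2934))) = 1/(677 + (1167 + 8608356 - 184842 + 73521*(-1/2934))) = 1/(677 + (1167 + 8608356 - 184842 - 8169/326)) = 1/(677 + 2746437837/326) = 1/(2746658539/326) = 326/2746658539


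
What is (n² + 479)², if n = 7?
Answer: 278784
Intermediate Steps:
(n² + 479)² = (7² + 479)² = (49 + 479)² = 528² = 278784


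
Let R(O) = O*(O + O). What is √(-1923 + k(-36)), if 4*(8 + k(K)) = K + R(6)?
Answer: 31*I*√2 ≈ 43.841*I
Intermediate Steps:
R(O) = 2*O² (R(O) = O*(2*O) = 2*O²)
k(K) = 10 + K/4 (k(K) = -8 + (K + 2*6²)/4 = -8 + (K + 2*36)/4 = -8 + (K + 72)/4 = -8 + (72 + K)/4 = -8 + (18 + K/4) = 10 + K/4)
√(-1923 + k(-36)) = √(-1923 + (10 + (¼)*(-36))) = √(-1923 + (10 - 9)) = √(-1923 + 1) = √(-1922) = 31*I*√2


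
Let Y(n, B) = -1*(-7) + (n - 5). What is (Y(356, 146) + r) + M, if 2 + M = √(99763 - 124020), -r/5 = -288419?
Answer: 1442451 + I*√24257 ≈ 1.4425e+6 + 155.75*I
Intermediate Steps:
Y(n, B) = 2 + n (Y(n, B) = 7 + (-5 + n) = 2 + n)
r = 1442095 (r = -5*(-288419) = 1442095)
M = -2 + I*√24257 (M = -2 + √(99763 - 124020) = -2 + √(-24257) = -2 + I*√24257 ≈ -2.0 + 155.75*I)
(Y(356, 146) + r) + M = ((2 + 356) + 1442095) + (-2 + I*√24257) = (358 + 1442095) + (-2 + I*√24257) = 1442453 + (-2 + I*√24257) = 1442451 + I*√24257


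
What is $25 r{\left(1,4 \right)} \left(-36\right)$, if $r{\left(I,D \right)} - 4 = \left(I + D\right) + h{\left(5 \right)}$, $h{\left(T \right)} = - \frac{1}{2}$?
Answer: $-7650$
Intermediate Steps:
$h{\left(T \right)} = - \frac{1}{2}$ ($h{\left(T \right)} = \left(-1\right) \frac{1}{2} = - \frac{1}{2}$)
$r{\left(I,D \right)} = \frac{7}{2} + D + I$ ($r{\left(I,D \right)} = 4 - \left(\frac{1}{2} - D - I\right) = 4 + \left(- \frac{1}{2} + D + I\right) = \frac{7}{2} + D + I$)
$25 r{\left(1,4 \right)} \left(-36\right) = 25 \left(\frac{7}{2} + 4 + 1\right) \left(-36\right) = 25 \cdot \frac{17}{2} \left(-36\right) = \frac{425}{2} \left(-36\right) = -7650$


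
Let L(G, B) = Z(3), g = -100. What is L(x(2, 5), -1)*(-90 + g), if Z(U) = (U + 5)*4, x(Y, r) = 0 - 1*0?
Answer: -6080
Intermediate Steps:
x(Y, r) = 0 (x(Y, r) = 0 + 0 = 0)
Z(U) = 20 + 4*U (Z(U) = (5 + U)*4 = 20 + 4*U)
L(G, B) = 32 (L(G, B) = 20 + 4*3 = 20 + 12 = 32)
L(x(2, 5), -1)*(-90 + g) = 32*(-90 - 100) = 32*(-190) = -6080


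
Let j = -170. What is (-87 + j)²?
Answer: 66049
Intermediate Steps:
(-87 + j)² = (-87 - 170)² = (-257)² = 66049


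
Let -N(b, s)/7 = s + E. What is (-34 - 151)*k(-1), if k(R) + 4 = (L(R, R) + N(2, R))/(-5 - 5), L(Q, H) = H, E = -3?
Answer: 2479/2 ≈ 1239.5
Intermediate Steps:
N(b, s) = 21 - 7*s (N(b, s) = -7*(s - 3) = -7*(-3 + s) = 21 - 7*s)
k(R) = -61/10 + 3*R/5 (k(R) = -4 + (R + (21 - 7*R))/(-5 - 5) = -4 + (21 - 6*R)/(-10) = -4 + (21 - 6*R)*(-1/10) = -4 + (-21/10 + 3*R/5) = -61/10 + 3*R/5)
(-34 - 151)*k(-1) = (-34 - 151)*(-61/10 + (3/5)*(-1)) = -185*(-61/10 - 3/5) = -185*(-67/10) = 2479/2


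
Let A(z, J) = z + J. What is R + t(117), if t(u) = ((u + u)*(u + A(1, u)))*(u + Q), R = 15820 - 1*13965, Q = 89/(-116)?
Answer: 370822675/58 ≈ 6.3935e+6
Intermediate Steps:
A(z, J) = J + z
Q = -89/116 (Q = 89*(-1/116) = -89/116 ≈ -0.76724)
R = 1855 (R = 15820 - 13965 = 1855)
t(u) = 2*u*(1 + 2*u)*(-89/116 + u) (t(u) = ((u + u)*(u + (u + 1)))*(u - 89/116) = ((2*u)*(u + (1 + u)))*(-89/116 + u) = ((2*u)*(1 + 2*u))*(-89/116 + u) = (2*u*(1 + 2*u))*(-89/116 + u) = 2*u*(1 + 2*u)*(-89/116 + u))
R + t(117) = 1855 + (1/58)*117*(-89 - 62*117 + 232*117**2) = 1855 + (1/58)*117*(-89 - 7254 + 232*13689) = 1855 + (1/58)*117*(-89 - 7254 + 3175848) = 1855 + (1/58)*117*3168505 = 1855 + 370715085/58 = 370822675/58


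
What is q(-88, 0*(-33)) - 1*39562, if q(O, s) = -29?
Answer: -39591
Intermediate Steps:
q(-88, 0*(-33)) - 1*39562 = -29 - 1*39562 = -29 - 39562 = -39591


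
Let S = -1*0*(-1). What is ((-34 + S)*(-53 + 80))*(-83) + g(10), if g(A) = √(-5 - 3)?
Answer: 76194 + 2*I*√2 ≈ 76194.0 + 2.8284*I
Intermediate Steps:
g(A) = 2*I*√2 (g(A) = √(-8) = 2*I*√2)
S = 0 (S = 0*(-1) = 0)
((-34 + S)*(-53 + 80))*(-83) + g(10) = ((-34 + 0)*(-53 + 80))*(-83) + 2*I*√2 = -34*27*(-83) + 2*I*√2 = -918*(-83) + 2*I*√2 = 76194 + 2*I*√2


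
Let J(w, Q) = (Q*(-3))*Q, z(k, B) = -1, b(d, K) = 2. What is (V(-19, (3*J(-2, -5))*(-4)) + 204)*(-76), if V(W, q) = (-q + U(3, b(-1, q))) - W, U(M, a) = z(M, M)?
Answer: 51528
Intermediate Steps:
J(w, Q) = -3*Q² (J(w, Q) = (-3*Q)*Q = -3*Q²)
U(M, a) = -1
V(W, q) = -1 - W - q (V(W, q) = (-q - 1) - W = (-1 - q) - W = -1 - W - q)
(V(-19, (3*J(-2, -5))*(-4)) + 204)*(-76) = ((-1 - 1*(-19) - 3*(-3*(-5)²)*(-4)) + 204)*(-76) = ((-1 + 19 - 3*(-3*25)*(-4)) + 204)*(-76) = ((-1 + 19 - 3*(-75)*(-4)) + 204)*(-76) = ((-1 + 19 - (-225)*(-4)) + 204)*(-76) = ((-1 + 19 - 1*900) + 204)*(-76) = ((-1 + 19 - 900) + 204)*(-76) = (-882 + 204)*(-76) = -678*(-76) = 51528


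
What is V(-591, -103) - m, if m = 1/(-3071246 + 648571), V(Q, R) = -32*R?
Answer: 7985136801/2422675 ≈ 3296.0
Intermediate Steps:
m = -1/2422675 (m = 1/(-2422675) = -1/2422675 ≈ -4.1277e-7)
V(-591, -103) - m = -32*(-103) - 1*(-1/2422675) = 3296 + 1/2422675 = 7985136801/2422675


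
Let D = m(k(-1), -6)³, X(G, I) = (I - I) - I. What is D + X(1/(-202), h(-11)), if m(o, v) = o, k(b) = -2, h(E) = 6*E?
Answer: 58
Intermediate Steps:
X(G, I) = -I (X(G, I) = 0 - I = -I)
D = -8 (D = (-2)³ = -8)
D + X(1/(-202), h(-11)) = -8 - 6*(-11) = -8 - 1*(-66) = -8 + 66 = 58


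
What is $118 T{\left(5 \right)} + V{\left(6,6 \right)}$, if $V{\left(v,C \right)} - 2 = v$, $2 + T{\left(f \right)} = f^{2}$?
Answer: $2722$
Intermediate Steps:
$T{\left(f \right)} = -2 + f^{2}$
$V{\left(v,C \right)} = 2 + v$
$118 T{\left(5 \right)} + V{\left(6,6 \right)} = 118 \left(-2 + 5^{2}\right) + \left(2 + 6\right) = 118 \left(-2 + 25\right) + 8 = 118 \cdot 23 + 8 = 2714 + 8 = 2722$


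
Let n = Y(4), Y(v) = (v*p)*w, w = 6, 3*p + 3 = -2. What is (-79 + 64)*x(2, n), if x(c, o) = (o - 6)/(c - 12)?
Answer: -69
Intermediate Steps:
p = -5/3 (p = -1 + (⅓)*(-2) = -1 - ⅔ = -5/3 ≈ -1.6667)
Y(v) = -10*v (Y(v) = (v*(-5/3))*6 = -5*v/3*6 = -10*v)
n = -40 (n = -10*4 = -40)
x(c, o) = (-6 + o)/(-12 + c)
(-79 + 64)*x(2, n) = (-79 + 64)*((-6 - 40)/(-12 + 2)) = -15*(-46)/(-10) = -(-3)*(-46)/2 = -15*23/5 = -69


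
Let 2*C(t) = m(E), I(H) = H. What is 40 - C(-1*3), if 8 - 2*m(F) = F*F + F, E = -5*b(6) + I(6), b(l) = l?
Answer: 176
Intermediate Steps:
E = -24 (E = -5*6 + 6 = -30 + 6 = -24)
m(F) = 4 - F/2 - F**2/2 (m(F) = 4 - (F*F + F)/2 = 4 - (F**2 + F)/2 = 4 - (F + F**2)/2 = 4 + (-F/2 - F**2/2) = 4 - F/2 - F**2/2)
C(t) = -136 (C(t) = (4 - 1/2*(-24) - 1/2*(-24)**2)/2 = (4 + 12 - 1/2*576)/2 = (4 + 12 - 288)/2 = (1/2)*(-272) = -136)
40 - C(-1*3) = 40 - 1*(-136) = 40 + 136 = 176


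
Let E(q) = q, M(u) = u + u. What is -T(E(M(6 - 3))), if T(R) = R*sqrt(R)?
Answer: -6*sqrt(6) ≈ -14.697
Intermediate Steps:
M(u) = 2*u
T(R) = R**(3/2)
-T(E(M(6 - 3))) = -(2*(6 - 3))**(3/2) = -(2*3)**(3/2) = -6**(3/2) = -6*sqrt(6)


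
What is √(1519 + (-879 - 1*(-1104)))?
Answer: 4*√109 ≈ 41.761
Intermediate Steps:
√(1519 + (-879 - 1*(-1104))) = √(1519 + (-879 + 1104)) = √(1519 + 225) = √1744 = 4*√109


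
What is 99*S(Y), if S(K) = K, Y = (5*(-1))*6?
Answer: -2970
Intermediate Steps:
Y = -30 (Y = -5*6 = -30)
99*S(Y) = 99*(-30) = -2970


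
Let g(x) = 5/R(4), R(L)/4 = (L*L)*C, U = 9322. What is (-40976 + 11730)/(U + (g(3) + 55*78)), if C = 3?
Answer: -5615232/2613509 ≈ -2.1485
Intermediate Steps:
R(L) = 12*L**2 (R(L) = 4*((L*L)*3) = 4*(L**2*3) = 4*(3*L**2) = 12*L**2)
g(x) = 5/192 (g(x) = 5/((12*4**2)) = 5/((12*16)) = 5/192)
(-40976 + 11730)/(U + (g(3) + 55*78)) = (-40976 + 11730)/(9322 + (5/192 + 55*78)) = -29246/(9322 + (5/192 + 4290)) = -29246/(9322 + 823685/192) = -29246/2613509/192 = -29246*192/2613509 = -5615232/2613509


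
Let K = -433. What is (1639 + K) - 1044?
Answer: 162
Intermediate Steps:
(1639 + K) - 1044 = (1639 - 433) - 1044 = 1206 - 1044 = 162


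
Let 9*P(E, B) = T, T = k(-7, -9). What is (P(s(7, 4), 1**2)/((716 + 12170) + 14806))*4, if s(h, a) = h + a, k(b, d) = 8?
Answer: 8/62307 ≈ 0.00012840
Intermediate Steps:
T = 8
s(h, a) = a + h
P(E, B) = 8/9 (P(E, B) = (1/9)*8 = 8/9)
(P(s(7, 4), 1**2)/((716 + 12170) + 14806))*4 = (8/(9*((716 + 12170) + 14806)))*4 = (8/(9*(12886 + 14806)))*4 = ((8/9)/27692)*4 = ((8/9)*(1/27692))*4 = (2/62307)*4 = 8/62307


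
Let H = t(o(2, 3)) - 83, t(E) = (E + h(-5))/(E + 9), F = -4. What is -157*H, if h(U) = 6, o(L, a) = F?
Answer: 64841/5 ≈ 12968.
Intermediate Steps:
o(L, a) = -4
t(E) = (6 + E)/(9 + E) (t(E) = (E + 6)/(E + 9) = (6 + E)/(9 + E))
H = -413/5 (H = (6 - 4)/(9 - 4) - 83 = 2/5 - 83 = (⅕)*2 - 83 = ⅖ - 83 = -413/5 ≈ -82.600)
-157*H = -157*(-413/5) = 64841/5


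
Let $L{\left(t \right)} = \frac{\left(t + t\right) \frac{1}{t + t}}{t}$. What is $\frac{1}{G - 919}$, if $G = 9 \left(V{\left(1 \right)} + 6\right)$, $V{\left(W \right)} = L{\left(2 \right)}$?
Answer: $- \frac{2}{1721} \approx -0.0011621$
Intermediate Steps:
$L{\left(t \right)} = \frac{1}{t}$ ($L{\left(t \right)} = \frac{2 t \frac{1}{2 t}}{t} = 1 \frac{1}{t} = \frac{1}{t}$)
$V{\left(W \right)} = \frac{1}{2}$
$G = \frac{117}{2}$ ($G = 9 \left(\frac{1}{2} + 6\right) = 9 \cdot \frac{13}{2} = \frac{117}{2} \approx 58.5$)
$\frac{1}{G - 919} = \frac{1}{\frac{117}{2} - 919} = \frac{1}{- \frac{1721}{2}} = - \frac{2}{1721}$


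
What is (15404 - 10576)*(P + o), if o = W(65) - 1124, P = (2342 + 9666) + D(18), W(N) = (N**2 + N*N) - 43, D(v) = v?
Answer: 93223852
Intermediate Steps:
W(N) = -43 + 2*N**2 (W(N) = (N**2 + N**2) - 43 = 2*N**2 - 43 = -43 + 2*N**2)
P = 12026 (P = (2342 + 9666) + 18 = 12008 + 18 = 12026)
o = 7283 (o = (-43 + 2*65**2) - 1124 = (-43 + 2*4225) - 1124 = (-43 + 8450) - 1124 = 8407 - 1124 = 7283)
(15404 - 10576)*(P + o) = (15404 - 10576)*(12026 + 7283) = 4828*19309 = 93223852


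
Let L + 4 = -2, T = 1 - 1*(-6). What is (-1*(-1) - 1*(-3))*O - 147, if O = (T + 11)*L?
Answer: -579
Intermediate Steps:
T = 7 (T = 1 + 6 = 7)
L = -6 (L = -4 - 2 = -6)
O = -108 (O = (7 + 11)*(-6) = 18*(-6) = -108)
(-1*(-1) - 1*(-3))*O - 147 = (-1*(-1) - 1*(-3))*(-108) - 147 = (1 + 3)*(-108) - 147 = 4*(-108) - 147 = -432 - 147 = -579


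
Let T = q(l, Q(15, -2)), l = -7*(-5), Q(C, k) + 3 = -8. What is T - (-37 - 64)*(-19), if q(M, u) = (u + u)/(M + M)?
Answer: -67176/35 ≈ -1919.3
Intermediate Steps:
Q(C, k) = -11 (Q(C, k) = -3 - 8 = -11)
l = 35
q(M, u) = u/M (q(M, u) = (2*u)/((2*M)) = (2*u)*(1/(2*M)) = u/M)
T = -11/35 ≈ -0.31429
T - (-37 - 64)*(-19) = -11/35 - (-37 - 64)*(-19) = -11/35 - (-101)*(-19) = -11/35 - 1*1919 = -11/35 - 1919 = -67176/35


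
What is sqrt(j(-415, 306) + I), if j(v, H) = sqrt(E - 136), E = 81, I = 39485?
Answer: sqrt(39485 + I*sqrt(55)) ≈ 198.71 + 0.019*I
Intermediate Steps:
j(v, H) = I*sqrt(55) (j(v, H) = sqrt(81 - 136) = sqrt(-55) = I*sqrt(55))
sqrt(j(-415, 306) + I) = sqrt(I*sqrt(55) + 39485) = sqrt(39485 + I*sqrt(55))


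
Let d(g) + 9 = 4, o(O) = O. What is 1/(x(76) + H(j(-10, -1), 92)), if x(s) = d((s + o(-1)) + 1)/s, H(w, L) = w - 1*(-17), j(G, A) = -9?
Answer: 76/603 ≈ 0.12604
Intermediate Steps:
d(g) = -5 (d(g) = -9 + 4 = -5)
H(w, L) = 17 + w (H(w, L) = w + 17 = 17 + w)
x(s) = -5/s
1/(x(76) + H(j(-10, -1), 92)) = 1/(-5/76 + (17 - 9)) = 1/(-5*1/76 + 8) = 1/(-5/76 + 8) = 1/(603/76) = 76/603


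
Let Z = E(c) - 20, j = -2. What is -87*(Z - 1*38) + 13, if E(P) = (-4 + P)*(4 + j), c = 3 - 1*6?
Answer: 6277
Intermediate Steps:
c = -3 (c = 3 - 6 = -3)
E(P) = -8 + 2*P (E(P) = (-4 + P)*(4 - 2) = (-4 + P)*2 = -8 + 2*P)
Z = -34 (Z = (-8 + 2*(-3)) - 20 = (-8 - 6) - 20 = -14 - 20 = -34)
-87*(Z - 1*38) + 13 = -87*(-34 - 1*38) + 13 = -87*(-34 - 38) + 13 = -87*(-72) + 13 = 6264 + 13 = 6277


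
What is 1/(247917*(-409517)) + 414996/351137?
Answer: 42132977721679507/35649614450213193 ≈ 1.1819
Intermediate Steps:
1/(247917*(-409517)) + 414996/351137 = (1/247917)*(-1/409517) + 414996*(1/351137) = -1/101526226089 + 414996/351137 = 42132977721679507/35649614450213193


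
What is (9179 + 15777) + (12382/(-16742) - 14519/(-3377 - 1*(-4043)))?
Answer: 139006184461/5575086 ≈ 24933.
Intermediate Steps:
(9179 + 15777) + (12382/(-16742) - 14519/(-3377 - 1*(-4043))) = 24956 + (12382*(-1/16742) - 14519/(-3377 + 4043)) = 24956 + (-6191/8371 - 14519/666) = 24956 - 125661755/5575086 = 139006184461/5575086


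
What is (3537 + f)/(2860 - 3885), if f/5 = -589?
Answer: -592/1025 ≈ -0.57756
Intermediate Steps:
f = -2945 (f = 5*(-589) = -2945)
(3537 + f)/(2860 - 3885) = (3537 - 2945)/(2860 - 3885) = 592/(-1025) = 592*(-1/1025) = -592/1025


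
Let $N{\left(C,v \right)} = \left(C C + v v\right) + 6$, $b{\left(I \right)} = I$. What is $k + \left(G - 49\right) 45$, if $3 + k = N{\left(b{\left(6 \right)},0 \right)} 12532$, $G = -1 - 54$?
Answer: $521661$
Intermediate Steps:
$G = -55$ ($G = -1 - 54 = -55$)
$N{\left(C,v \right)} = 6 + C^{2} + v^{2}$ ($N{\left(C,v \right)} = \left(C^{2} + v^{2}\right) + 6 = 6 + C^{2} + v^{2}$)
$k = 526341$ ($k = -3 + \left(6 + 6^{2} + 0^{2}\right) 12532 = -3 + \left(6 + 36 + 0\right) 12532 = -3 + 42 \cdot 12532 = -3 + 526344 = 526341$)
$k + \left(G - 49\right) 45 = 526341 + \left(-55 - 49\right) 45 = 526341 - 4680 = 521661$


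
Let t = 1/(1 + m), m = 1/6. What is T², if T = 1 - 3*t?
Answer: 121/49 ≈ 2.4694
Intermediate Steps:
m = ⅙ ≈ 0.16667
t = 6/7 (t = 1/(1 + ⅙) = 1/(7/6) = 6/7 ≈ 0.85714)
T = -11/7 (T = 1 - 3*6/7 = 1 - 18/7 = -11/7 ≈ -1.5714)
T² = (-11/7)² = 121/49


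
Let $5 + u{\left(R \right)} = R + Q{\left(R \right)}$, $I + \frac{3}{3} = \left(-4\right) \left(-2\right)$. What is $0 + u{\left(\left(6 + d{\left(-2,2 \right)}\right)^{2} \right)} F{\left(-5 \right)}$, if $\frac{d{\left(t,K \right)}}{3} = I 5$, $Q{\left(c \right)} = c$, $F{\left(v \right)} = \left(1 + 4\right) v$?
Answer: $-615925$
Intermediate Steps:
$I = 7$ ($I = -1 - -8 = -1 + 8 = 7$)
$F{\left(v \right)} = 5 v$
$d{\left(t,K \right)} = 105$ ($d{\left(t,K \right)} = 3 \cdot 7 \cdot 5 = 3 \cdot 35 = 105$)
$u{\left(R \right)} = -5 + 2 R$ ($u{\left(R \right)} = -5 + \left(R + R\right) = -5 + 2 R$)
$0 + u{\left(\left(6 + d{\left(-2,2 \right)}\right)^{2} \right)} F{\left(-5 \right)} = 0 + \left(-5 + 2 \left(6 + 105\right)^{2}\right) 5 \left(-5\right) = 0 + \left(-5 + 2 \cdot 111^{2}\right) \left(-25\right) = 0 + \left(-5 + 2 \cdot 12321\right) \left(-25\right) = 0 + \left(-5 + 24642\right) \left(-25\right) = 0 + 24637 \left(-25\right) = 0 - 615925 = -615925$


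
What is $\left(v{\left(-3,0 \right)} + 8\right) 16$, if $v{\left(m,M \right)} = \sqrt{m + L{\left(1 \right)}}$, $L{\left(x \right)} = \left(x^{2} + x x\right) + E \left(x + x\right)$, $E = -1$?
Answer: $128 + 16 i \sqrt{3} \approx 128.0 + 27.713 i$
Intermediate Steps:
$L{\left(x \right)} = - 2 x + 2 x^{2}$ ($L{\left(x \right)} = \left(x^{2} + x x\right) - \left(x + x\right) = \left(x^{2} + x^{2}\right) - 2 x = 2 x^{2} - 2 x = - 2 x + 2 x^{2}$)
$v{\left(m,M \right)} = \sqrt{m}$ ($v{\left(m,M \right)} = \sqrt{m + 2 \cdot 1 \left(-1 + 1\right)} = \sqrt{m + 2 \cdot 1 \cdot 0} = \sqrt{m + 0} = \sqrt{m}$)
$\left(v{\left(-3,0 \right)} + 8\right) 16 = \left(\sqrt{-3} + 8\right) 16 = \left(i \sqrt{3} + 8\right) 16 = \left(8 + i \sqrt{3}\right) 16 = 128 + 16 i \sqrt{3}$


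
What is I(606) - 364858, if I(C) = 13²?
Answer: -364689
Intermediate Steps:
I(C) = 169
I(606) - 364858 = 169 - 364858 = -364689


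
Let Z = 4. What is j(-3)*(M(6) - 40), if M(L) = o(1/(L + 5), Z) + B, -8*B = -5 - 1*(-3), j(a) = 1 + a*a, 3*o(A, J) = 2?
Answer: -2345/6 ≈ -390.83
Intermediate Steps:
o(A, J) = ⅔ (o(A, J) = (⅓)*2 = ⅔)
j(a) = 1 + a²
B = ¼ (B = -(-5 - 1*(-3))/8 = -(-5 + 3)/8 = -⅛*(-2) = ¼ ≈ 0.25000)
M(L) = 11/12 (M(L) = ⅔ + ¼ = 11/12)
j(-3)*(M(6) - 40) = (1 + (-3)²)*(11/12 - 40) = (1 + 9)*(-469/12) = 10*(-469/12) = -2345/6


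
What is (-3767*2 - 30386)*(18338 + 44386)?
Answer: -2378494080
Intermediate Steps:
(-3767*2 - 30386)*(18338 + 44386) = (-7534 - 30386)*62724 = -37920*62724 = -2378494080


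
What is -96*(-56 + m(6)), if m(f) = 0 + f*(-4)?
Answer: 7680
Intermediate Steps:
m(f) = -4*f (m(f) = 0 - 4*f = -4*f)
-96*(-56 + m(6)) = -96*(-56 - 4*6) = -96*(-56 - 24) = -96*(-80) = 7680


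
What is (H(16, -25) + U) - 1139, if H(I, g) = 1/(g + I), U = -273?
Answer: -12709/9 ≈ -1412.1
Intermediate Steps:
H(I, g) = 1/(I + g)
(H(16, -25) + U) - 1139 = (1/(16 - 25) - 273) - 1139 = (1/(-9) - 273) - 1139 = (-⅑ - 273) - 1139 = -2458/9 - 1139 = -12709/9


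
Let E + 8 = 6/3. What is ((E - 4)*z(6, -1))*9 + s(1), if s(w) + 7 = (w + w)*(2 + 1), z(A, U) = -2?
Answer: 179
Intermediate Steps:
E = -6 (E = -8 + 6/3 = -8 + 6*(1/3) = -8 + 2 = -6)
s(w) = -7 + 6*w (s(w) = -7 + (w + w)*(2 + 1) = -7 + (2*w)*3 = -7 + 6*w)
((E - 4)*z(6, -1))*9 + s(1) = ((-6 - 4)*(-2))*9 + (-7 + 6*1) = -10*(-2)*9 + (-7 + 6) = 20*9 - 1 = 180 - 1 = 179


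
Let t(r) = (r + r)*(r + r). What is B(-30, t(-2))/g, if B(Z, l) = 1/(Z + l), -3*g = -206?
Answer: -3/2884 ≈ -0.0010402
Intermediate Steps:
t(r) = 4*r² (t(r) = (2*r)*(2*r) = 4*r²)
g = 206/3 (g = -⅓*(-206) = 206/3 ≈ 68.667)
B(-30, t(-2))/g = 1/((-30 + 4*(-2)²)*(206/3)) = (3/206)/(-30 + 4*4) = (3/206)/(-30 + 16) = (3/206)/(-14) = -1/14*3/206 = -3/2884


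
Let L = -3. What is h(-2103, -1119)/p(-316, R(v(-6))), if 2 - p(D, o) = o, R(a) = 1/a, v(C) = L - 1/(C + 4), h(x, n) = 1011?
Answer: 1685/4 ≈ 421.25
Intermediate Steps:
v(C) = -3 - 1/(4 + C) (v(C) = -3 - 1/(C + 4) = -3 - 1/(4 + C))
p(D, o) = 2 - o
h(-2103, -1119)/p(-316, R(v(-6))) = 1011/(2 - 1/((-13 - 3*(-6))/(4 - 6))) = 1011/(2 - 1/((-13 + 18)/(-2))) = 1011/(2 - 1/((-½*5))) = 1011/(2 - 1/(-5/2)) = 1011/(2 - 1*(-⅖)) = 1011/(2 + ⅖) = 1011/(12/5) = 1011*(5/12) = 1685/4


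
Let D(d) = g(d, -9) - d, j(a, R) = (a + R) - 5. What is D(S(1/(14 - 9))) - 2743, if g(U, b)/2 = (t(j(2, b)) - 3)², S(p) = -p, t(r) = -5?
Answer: -13074/5 ≈ -2614.8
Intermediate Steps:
j(a, R) = -5 + R + a (j(a, R) = (R + a) - 5 = -5 + R + a)
g(U, b) = 128 (g(U, b) = 2*(-5 - 3)² = 2*(-8)² = 2*64 = 128)
D(d) = 128 - d
D(S(1/(14 - 9))) - 2743 = (128 - (-1)/(14 - 9)) - 2743 = (128 - (-1)/5) - 2743 = (128 - 1*(-⅕)) - 2743 = (128 + ⅕) - 2743 = 641/5 - 2743 = -13074/5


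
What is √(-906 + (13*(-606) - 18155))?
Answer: I*√26939 ≈ 164.13*I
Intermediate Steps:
√(-906 + (13*(-606) - 18155)) = √(-906 + (-7878 - 18155)) = √(-906 - 26033) = √(-26939) = I*√26939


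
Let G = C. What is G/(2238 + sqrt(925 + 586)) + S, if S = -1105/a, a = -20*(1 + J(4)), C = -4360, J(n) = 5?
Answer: 8003597/1102488 + 40*sqrt(1511)/45937 ≈ 7.2934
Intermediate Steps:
a = -120 (a = -20*(1 + 5) = -20*6 = -120)
G = -4360
S = 221/24 (S = -1105/(-120) = -1105*(-1/120) = 221/24 ≈ 9.2083)
G/(2238 + sqrt(925 + 586)) + S = -4360/(2238 + sqrt(925 + 586)) + 221/24 = -4360/(2238 + sqrt(1511)) + 221/24 = 221/24 - 4360/(2238 + sqrt(1511))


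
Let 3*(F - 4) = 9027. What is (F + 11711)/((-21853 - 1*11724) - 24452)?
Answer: -4908/19343 ≈ -0.25374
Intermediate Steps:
F = 3013 (F = 4 + (1/3)*9027 = 4 + 3009 = 3013)
(F + 11711)/((-21853 - 1*11724) - 24452) = (3013 + 11711)/((-21853 - 1*11724) - 24452) = 14724/((-21853 - 11724) - 24452) = 14724/(-33577 - 24452) = 14724/(-58029) = 14724*(-1/58029) = -4908/19343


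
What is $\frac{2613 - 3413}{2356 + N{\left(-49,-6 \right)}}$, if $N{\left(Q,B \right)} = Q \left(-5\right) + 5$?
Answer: $- \frac{400}{1303} \approx -0.30698$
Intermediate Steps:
$N{\left(Q,B \right)} = 5 - 5 Q$ ($N{\left(Q,B \right)} = - 5 Q + 5 = 5 - 5 Q$)
$\frac{2613 - 3413}{2356 + N{\left(-49,-6 \right)}} = \frac{2613 - 3413}{2356 + \left(5 - -245\right)} = - \frac{800}{2356 + \left(5 + 245\right)} = - \frac{800}{2356 + 250} = - \frac{800}{2606} = \left(-800\right) \frac{1}{2606} = - \frac{400}{1303}$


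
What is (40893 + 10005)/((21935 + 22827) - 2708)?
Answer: 8483/7009 ≈ 1.2103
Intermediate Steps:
(40893 + 10005)/((21935 + 22827) - 2708) = 50898/(44762 - 2708) = 50898/42054 = 50898*(1/42054) = 8483/7009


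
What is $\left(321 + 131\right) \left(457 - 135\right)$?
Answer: $145544$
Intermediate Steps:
$\left(321 + 131\right) \left(457 - 135\right) = 452 \cdot 322 = 145544$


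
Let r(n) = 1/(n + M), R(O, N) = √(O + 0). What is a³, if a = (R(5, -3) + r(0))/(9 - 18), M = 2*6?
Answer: -2161/1259712 - 241*√5/34992 ≈ -0.017116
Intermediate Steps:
M = 12
R(O, N) = √O
r(n) = 1/(12 + n) (r(n) = 1/(n + 12) = 1/(12 + n))
a = -1/108 - √5/9 (a = (√5 + 1/(12 + 0))/(9 - 18) = (√5 + 1/12)/(-9) = (√5 + 1/12)*(-⅑) = (1/12 + √5)*(-⅑) = -1/108 - √5/9 ≈ -0.25771)
a³ = (-1/108 - √5/9)³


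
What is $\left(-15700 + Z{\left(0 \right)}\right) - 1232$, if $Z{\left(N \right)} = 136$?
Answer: $-16796$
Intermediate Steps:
$\left(-15700 + Z{\left(0 \right)}\right) - 1232 = \left(-15700 + 136\right) - 1232 = -15564 - 1232 = -16796$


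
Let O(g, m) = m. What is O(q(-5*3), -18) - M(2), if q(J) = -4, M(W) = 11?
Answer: -29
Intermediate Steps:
O(q(-5*3), -18) - M(2) = -18 - 1*11 = -18 - 11 = -29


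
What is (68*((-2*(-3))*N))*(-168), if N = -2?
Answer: 137088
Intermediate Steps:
(68*((-2*(-3))*N))*(-168) = (68*(-2*(-3)*(-2)))*(-168) = (68*(6*(-2)))*(-168) = (68*(-12))*(-168) = -816*(-168) = 137088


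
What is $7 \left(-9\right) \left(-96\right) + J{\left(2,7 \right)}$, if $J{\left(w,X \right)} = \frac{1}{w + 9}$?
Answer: $\frac{66529}{11} \approx 6048.1$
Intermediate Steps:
$J{\left(w,X \right)} = \frac{1}{9 + w}$
$7 \left(-9\right) \left(-96\right) + J{\left(2,7 \right)} = 7 \left(-9\right) \left(-96\right) + \frac{1}{9 + 2} = \left(-63\right) \left(-96\right) + \frac{1}{11} = 6048 + \frac{1}{11} = \frac{66529}{11}$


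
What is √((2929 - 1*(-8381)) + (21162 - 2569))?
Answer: √29903 ≈ 172.92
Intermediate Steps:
√((2929 - 1*(-8381)) + (21162 - 2569)) = √((2929 + 8381) + 18593) = √(11310 + 18593) = √29903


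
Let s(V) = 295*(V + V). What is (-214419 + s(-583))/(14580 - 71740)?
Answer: 558389/57160 ≈ 9.7689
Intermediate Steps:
s(V) = 590*V (s(V) = 295*(2*V) = 590*V)
(-214419 + s(-583))/(14580 - 71740) = (-214419 + 590*(-583))/(14580 - 71740) = (-214419 - 343970)/(-57160) = -558389*(-1/57160) = 558389/57160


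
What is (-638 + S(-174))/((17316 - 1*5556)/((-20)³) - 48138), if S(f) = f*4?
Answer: 133400/4813947 ≈ 0.027711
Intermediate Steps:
S(f) = 4*f
(-638 + S(-174))/((17316 - 1*5556)/((-20)³) - 48138) = (-638 + 4*(-174))/((17316 - 1*5556)/((-20)³) - 48138) = (-638 - 696)/((17316 - 5556)/(-8000) - 48138) = -1334/(11760*(-1/8000) - 48138) = -1334/(-147/100 - 48138) = -1334/(-4813947/100) = -1334*(-100/4813947) = 133400/4813947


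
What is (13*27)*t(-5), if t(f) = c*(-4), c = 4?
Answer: -5616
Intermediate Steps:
t(f) = -16 (t(f) = 4*(-4) = -16)
(13*27)*t(-5) = (13*27)*(-16) = 351*(-16) = -5616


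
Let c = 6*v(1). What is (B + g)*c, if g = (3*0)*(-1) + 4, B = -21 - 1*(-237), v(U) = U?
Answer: 1320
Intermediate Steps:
c = 6 (c = 6*1 = 6)
B = 216 (B = -21 + 237 = 216)
g = 4 (g = 0*(-1) + 4 = 0 + 4 = 4)
(B + g)*c = (216 + 4)*6 = 220*6 = 1320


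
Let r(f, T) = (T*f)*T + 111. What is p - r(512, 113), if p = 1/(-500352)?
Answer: -3271220819329/500352 ≈ -6.5378e+6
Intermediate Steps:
r(f, T) = 111 + f*T² (r(f, T) = f*T² + 111 = 111 + f*T²)
p = -1/500352 ≈ -1.9986e-6
p - r(512, 113) = -1/500352 - (111 + 512*113²) = -1/500352 - (111 + 512*12769) = -1/500352 - (111 + 6537728) = -1/500352 - 1*6537839 = -1/500352 - 6537839 = -3271220819329/500352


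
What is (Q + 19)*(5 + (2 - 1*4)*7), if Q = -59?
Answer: 360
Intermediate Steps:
(Q + 19)*(5 + (2 - 1*4)*7) = (-59 + 19)*(5 + (2 - 1*4)*7) = -40*(5 + (2 - 4)*7) = -40*(5 - 2*7) = -40*(5 - 14) = -40*(-9) = 360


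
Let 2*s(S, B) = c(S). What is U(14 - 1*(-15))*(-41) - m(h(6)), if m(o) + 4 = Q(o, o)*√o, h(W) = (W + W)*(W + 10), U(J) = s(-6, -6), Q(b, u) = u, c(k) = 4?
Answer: -78 - 1536*√3 ≈ -2738.4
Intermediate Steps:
s(S, B) = 2 (s(S, B) = (½)*4 = 2)
U(J) = 2
h(W) = 2*W*(10 + W) (h(W) = (2*W)*(10 + W) = 2*W*(10 + W))
m(o) = -4 + o^(3/2) (m(o) = -4 + o*√o = -4 + o^(3/2))
U(14 - 1*(-15))*(-41) - m(h(6)) = 2*(-41) - (-4 + (2*6*(10 + 6))^(3/2)) = -82 - (-4 + (2*6*16)^(3/2)) = -82 - (-4 + 192^(3/2)) = -82 - (-4 + 1536*√3) = -82 + (4 - 1536*√3) = -78 - 1536*√3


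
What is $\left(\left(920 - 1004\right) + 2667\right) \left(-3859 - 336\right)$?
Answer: $-10835685$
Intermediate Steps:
$\left(\left(920 - 1004\right) + 2667\right) \left(-3859 - 336\right) = \left(-84 + 2667\right) \left(-4195\right) = 2583 \left(-4195\right) = -10835685$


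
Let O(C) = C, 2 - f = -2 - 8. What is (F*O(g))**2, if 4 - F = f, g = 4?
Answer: 1024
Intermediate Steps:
f = 12 (f = 2 - (-2 - 8) = 2 - 1*(-10) = 2 + 10 = 12)
F = -8 (F = 4 - 1*12 = 4 - 12 = -8)
(F*O(g))**2 = (-8*4)**2 = (-32)**2 = 1024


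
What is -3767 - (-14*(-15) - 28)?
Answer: -3949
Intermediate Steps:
-3767 - (-14*(-15) - 28) = -3767 - (210 - 28) = -3767 - 1*182 = -3767 - 182 = -3949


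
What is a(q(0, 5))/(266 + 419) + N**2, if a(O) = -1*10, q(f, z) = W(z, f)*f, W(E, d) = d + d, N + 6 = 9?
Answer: 1231/137 ≈ 8.9854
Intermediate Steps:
N = 3 (N = -6 + 9 = 3)
W(E, d) = 2*d
q(f, z) = 2*f**2 (q(f, z) = (2*f)*f = 2*f**2)
a(O) = -10
a(q(0, 5))/(266 + 419) + N**2 = -10/(266 + 419) + 3**2 = -10/685 + 9 = -10*1/685 + 9 = -2/137 + 9 = 1231/137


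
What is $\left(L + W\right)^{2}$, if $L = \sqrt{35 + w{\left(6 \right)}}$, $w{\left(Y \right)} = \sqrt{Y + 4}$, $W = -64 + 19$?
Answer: $\left(45 - \sqrt{35 + \sqrt{10}}\right)^{2} \approx 1507.2$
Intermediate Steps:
$W = -45$
$w{\left(Y \right)} = \sqrt{4 + Y}$
$L = \sqrt{35 + \sqrt{10}}$ ($L = \sqrt{35 + \sqrt{4 + 6}} = \sqrt{35 + \sqrt{10}} \approx 6.1776$)
$\left(L + W\right)^{2} = \left(\sqrt{35 + \sqrt{10}} - 45\right)^{2} = \left(-45 + \sqrt{35 + \sqrt{10}}\right)^{2}$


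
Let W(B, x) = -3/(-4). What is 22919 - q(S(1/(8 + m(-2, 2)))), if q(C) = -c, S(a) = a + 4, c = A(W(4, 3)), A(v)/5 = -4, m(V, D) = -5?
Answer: 22899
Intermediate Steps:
W(B, x) = 3/4 (W(B, x) = -3*(-1/4) = 3/4)
A(v) = -20 (A(v) = 5*(-4) = -20)
c = -20
S(a) = 4 + a
q(C) = 20 (q(C) = -1*(-20) = 20)
22919 - q(S(1/(8 + m(-2, 2)))) = 22919 - 1*20 = 22919 - 20 = 22899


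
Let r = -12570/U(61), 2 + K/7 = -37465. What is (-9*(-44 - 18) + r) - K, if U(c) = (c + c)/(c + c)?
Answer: 250257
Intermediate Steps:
U(c) = 1 (U(c) = (2*c)/((2*c)) = (2*c)*(1/(2*c)) = 1)
K = -262269 (K = -14 + 7*(-37465) = -14 - 262255 = -262269)
r = -12570 (r = -12570/1 = -12570*1 = -12570)
(-9*(-44 - 18) + r) - K = (-9*(-44 - 18) - 12570) - 1*(-262269) = (-9*(-62) - 12570) + 262269 = (558 - 12570) + 262269 = -12012 + 262269 = 250257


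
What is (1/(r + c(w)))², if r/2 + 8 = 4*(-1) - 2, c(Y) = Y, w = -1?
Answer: 1/841 ≈ 0.0011891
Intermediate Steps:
r = -28 (r = -16 + 2*(4*(-1) - 2) = -16 + 2*(-4 - 2) = -16 + 2*(-6) = -16 - 12 = -28)
(1/(r + c(w)))² = (1/(-28 - 1))² = (1/(-29))² = (-1/29)² = 1/841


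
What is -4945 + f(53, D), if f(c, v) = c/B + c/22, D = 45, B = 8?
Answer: -434365/88 ≈ -4936.0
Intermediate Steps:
f(c, v) = 15*c/88 (f(c, v) = c/8 + c/22 = 15*c/88)
-4945 + f(53, D) = -4945 + (15/88)*53 = -4945 + 795/88 = -434365/88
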